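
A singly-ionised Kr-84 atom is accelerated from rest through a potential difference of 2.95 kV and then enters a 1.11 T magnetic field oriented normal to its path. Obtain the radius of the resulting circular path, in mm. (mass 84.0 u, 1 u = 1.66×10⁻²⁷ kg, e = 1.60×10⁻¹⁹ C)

The kinetic energy gained is K = qV = (1×1.60×10^-19)(2950) = 4.72×10^-16 J.
v = √(2K/m) = 8.23×10^4 m/s.
r = mv/(qB) = (1.39×10^-25)(8.23×10^4) / [(1×1.60×10^-19)(1.11)] = 0.0646 m.

r ≈ 64.6 mm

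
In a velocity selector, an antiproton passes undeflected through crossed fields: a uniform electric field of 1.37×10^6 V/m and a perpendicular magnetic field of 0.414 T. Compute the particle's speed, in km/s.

v ≈ 3310 km/s

For zero net force, qE = qvB, so v = E/B.
v = (1.37×10^6) / (0.414) = 3.31×10^6 m/s.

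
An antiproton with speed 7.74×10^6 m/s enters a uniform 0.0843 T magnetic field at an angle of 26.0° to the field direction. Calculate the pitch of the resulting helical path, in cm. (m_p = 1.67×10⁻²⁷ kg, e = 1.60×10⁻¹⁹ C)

The velocity component along B is v∥ = v cos26.0° = 6.96×10^6 m/s.
The cyclotron period T = 2πm/(qB) = 7.78×10^-7 s is set by m, q, B alone.
Pitch = v∥·T = (6.96×10^6)(7.78×10^-7) = 5.41 m.

pitch ≈ 541 cm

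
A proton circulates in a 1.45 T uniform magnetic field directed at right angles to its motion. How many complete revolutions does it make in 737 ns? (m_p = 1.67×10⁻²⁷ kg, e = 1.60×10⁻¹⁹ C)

N = 16

T = 2πm/(qB) = 2π(1.67×10^-27) / [(1×1.60×10^-19)(1.45)] = 4.5228×10^-8 s.
N = t/T = 7.37×10^-7 / 4.5228×10^-8 ≈ 16.30, so 16 complete revolutions.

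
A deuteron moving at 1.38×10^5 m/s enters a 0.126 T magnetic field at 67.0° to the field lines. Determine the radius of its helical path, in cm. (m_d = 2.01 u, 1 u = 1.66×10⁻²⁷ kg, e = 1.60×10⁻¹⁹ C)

Only the perpendicular component v⊥ = v sin67.0° = 1.27×10^5 m/s is bent by the field.
r = m v⊥ /(qB) = (3.34×10^-27)(1.27×10^5) / [(1×1.60×10^-19)(0.126)] = 0.0210 m.

r ≈ 2.10 cm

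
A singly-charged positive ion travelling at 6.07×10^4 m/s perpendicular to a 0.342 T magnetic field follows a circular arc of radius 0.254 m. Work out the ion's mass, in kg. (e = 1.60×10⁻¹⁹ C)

m ≈ 2.29×10^-25 kg

qvB = mv²/r ⇒ m = qBr/v.
m = (1×1.60×10^-19)(0.342)(0.254) / (6.07×10^4) = 2.29×10^-25 kg.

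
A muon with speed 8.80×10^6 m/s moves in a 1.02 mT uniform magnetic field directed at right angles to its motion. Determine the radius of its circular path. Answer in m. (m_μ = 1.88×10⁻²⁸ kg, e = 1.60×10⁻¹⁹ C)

r ≈ 10.1 m

The magnetic force provides the centripetal force: qvB = mv²/r, so r = mv/(qB).
r = (1.88×10^-28 kg)(8.80×10^6 m/s) / [(1×1.60×10^-19 C)(1.02×10^-3 T)] = 10.1 m.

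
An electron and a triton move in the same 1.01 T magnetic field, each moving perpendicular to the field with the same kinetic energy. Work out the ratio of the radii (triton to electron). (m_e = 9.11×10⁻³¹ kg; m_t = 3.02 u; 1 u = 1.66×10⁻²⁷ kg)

r = √(2mK)/(qB) ⇒ at equal K, r ∝ √m/q.
r_{triton}/r_{electron} = 74.2.

ratio ≈ 74.2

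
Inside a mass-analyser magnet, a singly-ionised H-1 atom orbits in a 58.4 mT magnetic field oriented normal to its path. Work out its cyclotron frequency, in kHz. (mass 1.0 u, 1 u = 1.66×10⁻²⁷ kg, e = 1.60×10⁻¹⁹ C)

f ≈ 896 kHz

f = qB/(2πm) = (1×1.60×10^-19)(0.0584) / [2π(1.66×10^-27)] = 8.96×10^5 Hz.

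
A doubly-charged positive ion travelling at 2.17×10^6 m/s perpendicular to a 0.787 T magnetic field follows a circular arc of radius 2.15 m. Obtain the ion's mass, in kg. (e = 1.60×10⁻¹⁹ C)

m ≈ 2.50×10^-25 kg

qvB = mv²/r ⇒ m = qBr/v.
m = (2×1.60×10^-19)(0.787)(2.15) / (2.17×10^6) = 2.50×10^-25 kg.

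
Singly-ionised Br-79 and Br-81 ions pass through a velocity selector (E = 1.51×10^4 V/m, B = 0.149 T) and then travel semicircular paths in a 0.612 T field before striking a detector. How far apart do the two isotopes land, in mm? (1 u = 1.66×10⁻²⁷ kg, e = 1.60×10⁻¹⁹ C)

Δd ≈ 6.87 mm

Both emerge at v = E/B₁ = 1.01×10^5 m/s.
r = mv/(qB₂), so r₁ = 0.13572 m and r₂ = 0.13916 m, giving Δr = 3.44×10^-3 m.
After a semicircle each ion lands a diameter 2r from the entry slit, so the separation is 2Δr = 6.87×10^-3 m.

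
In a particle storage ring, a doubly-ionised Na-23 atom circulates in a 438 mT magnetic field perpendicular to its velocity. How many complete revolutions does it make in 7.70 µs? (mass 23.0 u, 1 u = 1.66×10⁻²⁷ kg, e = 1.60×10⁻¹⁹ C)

N = 4

T = 2πm/(qB) = 2π(3.818×10^-26) / [(2×1.60×10^-19)(0.438)] = 1.7116×10^-6 s.
N = t/T = 7.70×10^-6 / 1.7116×10^-6 ≈ 4.50, so 4 complete revolutions.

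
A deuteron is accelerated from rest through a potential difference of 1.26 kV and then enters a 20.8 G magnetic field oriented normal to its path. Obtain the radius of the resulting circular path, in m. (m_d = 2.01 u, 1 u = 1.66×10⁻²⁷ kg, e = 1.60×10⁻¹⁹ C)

r ≈ 3.49 m

The kinetic energy gained is K = qV = (1×1.60×10^-19)(1260) = 2.02×10^-16 J.
v = √(2K/m) = 3.48×10^5 m/s.
r = mv/(qB) = (3.34×10^-27)(3.48×10^5) / [(1×1.60×10^-19)(2.08×10^-3)] = 3.49 m.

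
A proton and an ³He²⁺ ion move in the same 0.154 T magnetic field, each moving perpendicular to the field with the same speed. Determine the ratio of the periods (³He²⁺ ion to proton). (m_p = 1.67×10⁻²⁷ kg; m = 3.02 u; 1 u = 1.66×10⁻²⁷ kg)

ratio ≈ 1.50

T = 2πm/(qB) is independent of speed, so T₂/T₁ = (m₂/q₂)/(m₁/q₁).
T_{³He²⁺ ion}/T_{proton} = (5.01×10^-27/2e) / (1.67×10^-27/1e) = 1.50.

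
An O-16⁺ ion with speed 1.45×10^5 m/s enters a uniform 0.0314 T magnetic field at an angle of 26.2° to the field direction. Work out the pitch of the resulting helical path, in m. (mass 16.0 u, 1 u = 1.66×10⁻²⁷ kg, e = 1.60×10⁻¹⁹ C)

The velocity component along B is v∥ = v cos26.2° = 1.30×10^5 m/s.
The cyclotron period T = 2πm/(qB) = 3.32×10^-5 s is set by m, q, B alone.
Pitch = v∥·T = (1.30×10^5)(3.32×10^-5) = 4.32 m.

pitch ≈ 4.32 m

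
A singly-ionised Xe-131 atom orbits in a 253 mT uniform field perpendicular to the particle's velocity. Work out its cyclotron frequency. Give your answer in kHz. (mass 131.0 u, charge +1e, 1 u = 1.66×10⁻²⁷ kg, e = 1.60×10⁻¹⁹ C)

f = qB/(2πm) = (1×1.60×10^-19)(0.253) / [2π(2.17×10^-25)] = 2.96×10^4 Hz.

f ≈ 29.6 kHz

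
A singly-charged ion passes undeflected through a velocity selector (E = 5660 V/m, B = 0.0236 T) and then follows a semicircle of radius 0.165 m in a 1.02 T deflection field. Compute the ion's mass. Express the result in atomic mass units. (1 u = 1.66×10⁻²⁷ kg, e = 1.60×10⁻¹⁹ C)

m ≈ 67.6 u

v = E/B₁ = 2.40×10^5 m/s.
From r = mv/(qB₂), m = qB₂r/v = (1×1.60×10^-19)(1.02)(0.165) / (2.40×10^5) = 1.12×10^-25 kg.
In atomic mass units: m = 1.12×10^-25 / 1.66×10^-27 = 67.6 u.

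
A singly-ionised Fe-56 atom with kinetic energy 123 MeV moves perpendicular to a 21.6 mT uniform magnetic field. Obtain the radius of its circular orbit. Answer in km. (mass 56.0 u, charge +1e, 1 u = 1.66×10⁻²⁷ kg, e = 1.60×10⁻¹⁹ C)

Convert the energy: K = 123 MeV = 1.97×10^-11 J.
v = √(2K/m) = √(2·1.97×10^-11/9.30×10^-26) = 2.06×10^7 m/s.
r = mv/(qB) = (9.30×10^-26)(2.06×10^7) / [(1×1.60×10^-19)(0.0216)] = 553 m.

r ≈ 0.553 km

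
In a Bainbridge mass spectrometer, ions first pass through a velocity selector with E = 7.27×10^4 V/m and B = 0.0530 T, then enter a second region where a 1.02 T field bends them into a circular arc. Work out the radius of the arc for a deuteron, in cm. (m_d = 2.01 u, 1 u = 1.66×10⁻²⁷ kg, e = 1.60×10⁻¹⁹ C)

The selector passes v = E/B = 7.27×10^4/0.0530 = 1.37×10^6 m/s.
In the deflection region, r = mv/(qB₂) = (3.34×10^-27)(1.37×10^6) / [(1×1.60×10^-19)(1.02)] = 0.0280 m.

r ≈ 2.80 cm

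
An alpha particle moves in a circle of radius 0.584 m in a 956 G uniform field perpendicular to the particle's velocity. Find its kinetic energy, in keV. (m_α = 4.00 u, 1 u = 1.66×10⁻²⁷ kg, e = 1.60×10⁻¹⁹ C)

K ≈ 150 keV

v = qBr/m = (2×1.60×10^-19)(0.0956)(0.584) / (6.64×10^-27) = 2.69×10^6 m/s.
K = ½mv² = 0.5·(6.64×10^-27)·(2.69×10^6)² = 2.40×10^-14 J = 150 keV.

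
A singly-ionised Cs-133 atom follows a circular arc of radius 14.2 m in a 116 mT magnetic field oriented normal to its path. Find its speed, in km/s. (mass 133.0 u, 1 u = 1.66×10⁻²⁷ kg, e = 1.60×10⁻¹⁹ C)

From qvB = mv²/r, v = qBr/m.
v = (1×1.60×10^-19)(0.116)(14.2) / (2.21×10^-25) = 1.19×10^6 m/s.

v ≈ 1190 km/s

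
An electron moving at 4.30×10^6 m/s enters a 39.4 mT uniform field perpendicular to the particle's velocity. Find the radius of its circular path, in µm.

r ≈ 621 µm

The magnetic force provides the centripetal force: qvB = mv²/r, so r = mv/(qB).
r = (9.11×10^-31 kg)(4.30×10^6 m/s) / [(1×1.60×10^-19 C)(0.0394 T)] = 6.21×10^-4 m.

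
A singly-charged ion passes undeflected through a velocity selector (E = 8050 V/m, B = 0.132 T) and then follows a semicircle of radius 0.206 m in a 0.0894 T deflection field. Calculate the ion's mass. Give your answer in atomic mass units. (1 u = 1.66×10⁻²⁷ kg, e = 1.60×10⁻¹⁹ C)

v = E/B₁ = 6.10×10^4 m/s.
From r = mv/(qB₂), m = qB₂r/v = (1×1.60×10^-19)(0.0894)(0.206) / (6.10×10^4) = 4.83×10^-26 kg.
In atomic mass units: m = 4.83×10^-26 / 1.66×10^-27 = 29.1 u.

m ≈ 29.1 u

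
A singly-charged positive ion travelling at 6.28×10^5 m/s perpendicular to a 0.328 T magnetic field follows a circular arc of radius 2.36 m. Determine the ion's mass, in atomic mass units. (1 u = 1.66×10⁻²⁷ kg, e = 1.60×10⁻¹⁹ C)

m ≈ 119 u

qvB = mv²/r ⇒ m = qBr/v.
m = (1×1.60×10^-19)(0.328)(2.36) / (6.28×10^5) = 1.97×10^-25 kg = 119 u.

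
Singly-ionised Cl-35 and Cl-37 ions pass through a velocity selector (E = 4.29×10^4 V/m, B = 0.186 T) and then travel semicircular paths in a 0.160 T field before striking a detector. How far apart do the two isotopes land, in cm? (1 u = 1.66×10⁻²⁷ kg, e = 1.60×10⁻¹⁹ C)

Δd ≈ 5.98 cm

Both emerge at v = E/B₁ = 2.31×10^5 m/s.
r = mv/(qB₂), so r₁ = 0.5235 m and r₂ = 0.5534 m, giving Δr = 0.0299 m.
After a semicircle each ion lands a diameter 2r from the entry slit, so the separation is 2Δr = 0.0598 m.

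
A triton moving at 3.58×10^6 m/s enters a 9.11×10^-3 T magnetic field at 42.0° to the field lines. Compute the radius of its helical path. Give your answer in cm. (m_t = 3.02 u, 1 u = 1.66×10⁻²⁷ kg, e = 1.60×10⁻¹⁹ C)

Only the perpendicular component v⊥ = v sin42.0° = 2.40×10^6 m/s is bent by the field.
r = m v⊥ /(qB) = (5.01×10^-27)(2.40×10^6) / [(1×1.60×10^-19)(9.11×10^-3)] = 8.24 m.

r ≈ 824 cm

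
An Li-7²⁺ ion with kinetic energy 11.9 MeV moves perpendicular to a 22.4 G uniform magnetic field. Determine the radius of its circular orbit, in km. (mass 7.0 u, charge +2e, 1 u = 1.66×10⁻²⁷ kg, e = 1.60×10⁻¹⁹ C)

Convert the energy: K = 11.9 MeV = 1.90×10^-12 J.
v = √(2K/m) = √(2·1.90×10^-12/1.16×10^-26) = 1.81×10^7 m/s.
r = mv/(qB) = (1.16×10^-26)(1.81×10^7) / [(2×1.60×10^-19)(2.24×10^-3)] = 293 m.

r ≈ 0.293 km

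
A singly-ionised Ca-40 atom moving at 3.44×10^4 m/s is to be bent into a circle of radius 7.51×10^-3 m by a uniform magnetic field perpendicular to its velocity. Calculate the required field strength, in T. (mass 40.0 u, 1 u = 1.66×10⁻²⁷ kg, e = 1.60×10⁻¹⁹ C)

B ≈ 1.90 T

qvB = mv²/r gives B = mv/(qr).
B = (6.64×10^-26)(3.44×10^4) / [(1×1.60×10^-19)(7.51×10^-3)] = 1.90 T.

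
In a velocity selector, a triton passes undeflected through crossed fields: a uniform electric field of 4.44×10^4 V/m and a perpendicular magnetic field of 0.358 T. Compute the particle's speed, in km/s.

v ≈ 124 km/s

For zero net force, qE = qvB, so v = E/B.
v = (4.44×10^4) / (0.358) = 1.24×10^5 m/s.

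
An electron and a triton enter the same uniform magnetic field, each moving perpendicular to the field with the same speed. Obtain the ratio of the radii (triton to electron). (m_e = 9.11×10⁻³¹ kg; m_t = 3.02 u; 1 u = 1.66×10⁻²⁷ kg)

ratio ≈ 5500

r = mv/(qB) ⇒ at equal v, r ∝ m/q.
r_{triton}/r_{electron} = 5500.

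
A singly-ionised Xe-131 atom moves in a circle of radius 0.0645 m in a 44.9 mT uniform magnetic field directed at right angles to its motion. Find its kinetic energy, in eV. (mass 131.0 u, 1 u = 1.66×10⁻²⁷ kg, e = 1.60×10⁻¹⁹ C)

v = qBr/m = (1×1.60×10^-19)(0.0449)(0.0645) / (2.17×10^-25) = 2130 m/s.
K = ½mv² = 0.5·(2.17×10^-25)·(2130)² = 4.94×10^-19 J = 3.09 eV.

K ≈ 3.09 eV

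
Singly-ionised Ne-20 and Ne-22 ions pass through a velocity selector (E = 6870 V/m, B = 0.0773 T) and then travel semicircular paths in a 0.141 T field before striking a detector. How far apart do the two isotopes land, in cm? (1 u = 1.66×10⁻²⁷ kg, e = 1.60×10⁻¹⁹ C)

Both emerge at v = E/B₁ = 8.89×10^4 m/s.
r = mv/(qB₂), so r₁ = 0.1308 m and r₂ = 0.1439 m, giving Δr = 0.0131 m.
After a semicircle each ion lands a diameter 2r from the entry slit, so the separation is 2Δr = 0.0262 m.

Δd ≈ 2.62 cm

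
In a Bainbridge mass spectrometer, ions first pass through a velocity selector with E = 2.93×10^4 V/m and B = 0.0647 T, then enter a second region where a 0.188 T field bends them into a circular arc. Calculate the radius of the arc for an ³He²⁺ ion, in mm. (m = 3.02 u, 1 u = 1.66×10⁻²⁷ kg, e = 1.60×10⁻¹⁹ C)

The selector passes v = E/B = 2.93×10^4/0.0647 = 4.53×10^5 m/s.
In the deflection region, r = mv/(qB₂) = (5.01×10^-27)(4.53×10^5) / [(2×1.60×10^-19)(0.188)] = 0.0377 m.

r ≈ 37.7 mm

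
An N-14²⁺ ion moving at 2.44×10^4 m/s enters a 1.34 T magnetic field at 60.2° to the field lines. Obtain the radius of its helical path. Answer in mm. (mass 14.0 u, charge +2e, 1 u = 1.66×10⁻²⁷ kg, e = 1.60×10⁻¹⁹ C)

r ≈ 1.15 mm

Only the perpendicular component v⊥ = v sin60.2° = 2.12×10^4 m/s is bent by the field.
r = m v⊥ /(qB) = (2.32×10^-26)(2.12×10^4) / [(2×1.60×10^-19)(1.34)] = 1.15×10^-3 m.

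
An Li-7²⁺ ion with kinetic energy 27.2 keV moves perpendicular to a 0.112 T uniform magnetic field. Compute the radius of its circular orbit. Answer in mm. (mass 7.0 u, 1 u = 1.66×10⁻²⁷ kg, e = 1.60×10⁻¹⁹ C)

Convert the energy: K = 27.2 keV = 4.35×10^-15 J.
v = √(2K/m) = √(2·4.35×10^-15/1.16×10^-26) = 8.65×10^5 m/s.
r = mv/(qB) = (1.16×10^-26)(8.65×10^5) / [(2×1.60×10^-19)(0.112)] = 0.281 m.

r ≈ 281 mm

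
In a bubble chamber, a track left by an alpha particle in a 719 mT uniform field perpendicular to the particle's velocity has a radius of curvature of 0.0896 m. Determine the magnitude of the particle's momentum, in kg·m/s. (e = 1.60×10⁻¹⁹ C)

Since qvB = mv²/r, the momentum p = mv = qBr.
p = (2×1.60×10^-19)(0.719)(0.0896) = 2.06×10^-20 kg·m/s.

p ≈ 2.06×10^-20 kg·m/s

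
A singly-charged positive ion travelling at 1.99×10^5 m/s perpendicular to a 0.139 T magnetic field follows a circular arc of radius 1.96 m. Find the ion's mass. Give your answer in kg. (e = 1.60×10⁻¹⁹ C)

m ≈ 2.19×10^-25 kg

qvB = mv²/r ⇒ m = qBr/v.
m = (1×1.60×10^-19)(0.139)(1.96) / (1.99×10^5) = 2.19×10^-25 kg.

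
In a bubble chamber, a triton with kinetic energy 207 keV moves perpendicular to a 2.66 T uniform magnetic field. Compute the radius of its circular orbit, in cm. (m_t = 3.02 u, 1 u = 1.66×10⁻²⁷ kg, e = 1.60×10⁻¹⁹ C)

r ≈ 4.28 cm

Convert the energy: K = 207 keV = 3.31×10^-14 J.
v = √(2K/m) = √(2·3.31×10^-14/5.01×10^-27) = 3.63×10^6 m/s.
r = mv/(qB) = (5.01×10^-27)(3.63×10^6) / [(1×1.60×10^-19)(2.66)] = 0.0428 m.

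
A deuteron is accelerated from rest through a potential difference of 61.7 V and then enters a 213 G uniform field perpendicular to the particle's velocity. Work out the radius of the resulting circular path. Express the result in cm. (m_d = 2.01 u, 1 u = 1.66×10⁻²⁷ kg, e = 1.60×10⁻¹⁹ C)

The kinetic energy gained is K = qV = (1×1.60×10^-19)(61.7) = 9.87×10^-18 J.
v = √(2K/m) = 7.69×10^4 m/s.
r = mv/(qB) = (3.34×10^-27)(7.69×10^4) / [(1×1.60×10^-19)(0.0213)] = 0.0753 m.

r ≈ 7.53 cm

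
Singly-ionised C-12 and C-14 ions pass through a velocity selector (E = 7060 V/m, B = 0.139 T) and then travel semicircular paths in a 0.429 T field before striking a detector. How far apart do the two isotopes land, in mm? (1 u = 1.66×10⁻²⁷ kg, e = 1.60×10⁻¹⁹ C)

Both emerge at v = E/B₁ = 5.08×10^4 m/s.
r = mv/(qB₂), so r₁ = 0.01474 m and r₂ = 0.01720 m, giving Δr = 2.46×10^-3 m.
After a semicircle each ion lands a diameter 2r from the entry slit, so the separation is 2Δr = 4.91×10^-3 m.

Δd ≈ 4.91 mm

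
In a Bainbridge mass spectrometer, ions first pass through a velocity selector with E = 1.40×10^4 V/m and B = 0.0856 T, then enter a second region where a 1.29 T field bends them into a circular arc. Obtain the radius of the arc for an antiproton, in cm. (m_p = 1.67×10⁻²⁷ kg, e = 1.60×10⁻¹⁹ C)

The selector passes v = E/B = 1.40×10^4/0.0856 = 1.64×10^5 m/s.
In the deflection region, r = mv/(qB₂) = (1.67×10^-27)(1.64×10^5) / [(1×1.60×10^-19)(1.29)] = 1.32×10^-3 m.

r ≈ 0.132 cm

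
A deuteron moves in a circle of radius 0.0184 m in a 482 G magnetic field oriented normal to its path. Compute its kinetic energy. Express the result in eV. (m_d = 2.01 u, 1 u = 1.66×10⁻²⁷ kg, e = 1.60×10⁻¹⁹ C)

v = qBr/m = (1×1.60×10^-19)(0.0482)(0.0184) / (3.34×10^-27) = 4.25×10^4 m/s.
K = ½mv² = 0.5·(3.34×10^-27)·(4.25×10^4)² = 3.02×10^-18 J = 18.9 eV.

K ≈ 18.9 eV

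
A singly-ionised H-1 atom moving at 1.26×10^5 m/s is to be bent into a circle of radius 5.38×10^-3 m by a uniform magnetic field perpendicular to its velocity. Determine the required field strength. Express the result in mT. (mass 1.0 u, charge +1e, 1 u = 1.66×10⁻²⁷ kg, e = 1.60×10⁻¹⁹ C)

qvB = mv²/r gives B = mv/(qr).
B = (1.66×10^-27)(1.26×10^5) / [(1×1.60×10^-19)(5.38×10^-3)] = 0.243 T.

B ≈ 243 mT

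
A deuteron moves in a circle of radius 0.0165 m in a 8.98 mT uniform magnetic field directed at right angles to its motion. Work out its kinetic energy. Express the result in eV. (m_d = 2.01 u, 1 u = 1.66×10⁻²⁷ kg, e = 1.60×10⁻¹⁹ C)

K ≈ 0.526 eV

v = qBr/m = (1×1.60×10^-19)(8.98×10^-3)(0.0165) / (3.34×10^-27) = 7110 m/s.
K = ½mv² = 0.5·(3.34×10^-27)·(7110)² = 8.42×10^-20 J = 0.526 eV.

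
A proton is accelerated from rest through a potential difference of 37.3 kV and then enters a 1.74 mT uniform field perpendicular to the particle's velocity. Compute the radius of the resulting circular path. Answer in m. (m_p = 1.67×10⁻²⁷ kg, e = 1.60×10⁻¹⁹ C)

r ≈ 16.0 m

The kinetic energy gained is K = qV = (1×1.60×10^-19)(3.73×10^4) = 5.97×10^-15 J.
v = √(2K/m) = 2.67×10^6 m/s.
r = mv/(qB) = (1.67×10^-27)(2.67×10^6) / [(1×1.60×10^-19)(1.74×10^-3)] = 16.0 m.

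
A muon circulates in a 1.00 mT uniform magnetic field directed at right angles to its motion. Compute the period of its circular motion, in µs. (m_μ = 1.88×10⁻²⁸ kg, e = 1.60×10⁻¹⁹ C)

T ≈ 7.38 µs

The cyclotron period is independent of speed: T = 2πm/(qB).
T = 2π(1.88×10^-28) / [(1×1.60×10^-19)(1.00×10^-3)] = 7.38×10^-6 s.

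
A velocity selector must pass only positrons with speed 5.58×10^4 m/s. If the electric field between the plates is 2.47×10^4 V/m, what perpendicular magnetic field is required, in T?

qE = qvB ⇒ B = E/v = (2.47×10^4) / (5.58×10^4) = 0.443 T.

B ≈ 0.443 T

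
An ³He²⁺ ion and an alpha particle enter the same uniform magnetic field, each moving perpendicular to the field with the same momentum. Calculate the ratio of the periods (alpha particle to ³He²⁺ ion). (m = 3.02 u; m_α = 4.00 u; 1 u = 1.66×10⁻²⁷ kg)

ratio ≈ 1.32

T = 2πm/(qB) is independent of speed, so T₂/T₁ = (m₂/q₂)/(m₁/q₁).
T_{alpha particle}/T_{³He²⁺ ion} = (6.64×10^-27/2e) / (5.01×10^-27/2e) = 1.32.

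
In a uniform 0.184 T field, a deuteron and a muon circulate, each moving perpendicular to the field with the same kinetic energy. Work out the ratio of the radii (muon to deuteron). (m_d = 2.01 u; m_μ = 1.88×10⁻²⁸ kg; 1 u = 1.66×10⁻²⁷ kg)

r = √(2mK)/(qB) ⇒ at equal K, r ∝ √m/q.
r_{muon}/r_{deuteron} = 0.237.

ratio ≈ 0.237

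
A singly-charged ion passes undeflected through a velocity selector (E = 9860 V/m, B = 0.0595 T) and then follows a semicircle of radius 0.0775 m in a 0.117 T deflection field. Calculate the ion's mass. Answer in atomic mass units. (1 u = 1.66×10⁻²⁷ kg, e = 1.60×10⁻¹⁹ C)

v = E/B₁ = 1.66×10^5 m/s.
From r = mv/(qB₂), m = qB₂r/v = (1×1.60×10^-19)(0.117)(0.0775) / (1.66×10^5) = 8.75×10^-27 kg.
In atomic mass units: m = 8.75×10^-27 / 1.66×10^-27 = 5.27 u.

m ≈ 5.27 u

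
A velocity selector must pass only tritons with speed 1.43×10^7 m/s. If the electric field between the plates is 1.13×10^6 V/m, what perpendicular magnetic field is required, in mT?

qE = qvB ⇒ B = E/v = (1.13×10^6) / (1.43×10^7) = 0.0790 T.

B ≈ 79.0 mT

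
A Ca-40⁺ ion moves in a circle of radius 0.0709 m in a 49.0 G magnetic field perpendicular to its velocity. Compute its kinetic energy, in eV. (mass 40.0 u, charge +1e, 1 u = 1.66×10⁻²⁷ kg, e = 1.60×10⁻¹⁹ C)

v = qBr/m = (1×1.60×10^-19)(4.90×10^-3)(0.0709) / (6.64×10^-26) = 837 m/s.
K = ½mv² = 0.5·(6.64×10^-26)·(837)² = 2.33×10^-20 J = 0.145 eV.

K ≈ 0.145 eV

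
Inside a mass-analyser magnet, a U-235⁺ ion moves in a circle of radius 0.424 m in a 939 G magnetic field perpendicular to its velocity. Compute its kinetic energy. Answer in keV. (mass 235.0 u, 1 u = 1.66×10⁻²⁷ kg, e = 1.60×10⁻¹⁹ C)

K ≈ 0.325 keV

v = qBr/m = (1×1.60×10^-19)(0.0939)(0.424) / (3.90×10^-25) = 1.63×10^4 m/s.
K = ½mv² = 0.5·(3.90×10^-25)·(1.63×10^4)² = 5.20×10^-17 J = 0.325 keV.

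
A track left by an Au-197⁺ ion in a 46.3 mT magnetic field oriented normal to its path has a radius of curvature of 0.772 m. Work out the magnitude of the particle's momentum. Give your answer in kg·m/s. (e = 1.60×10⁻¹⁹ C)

p ≈ 5.72×10^-21 kg·m/s

Since qvB = mv²/r, the momentum p = mv = qBr.
p = (1×1.60×10^-19)(0.0463)(0.772) = 5.72×10^-21 kg·m/s.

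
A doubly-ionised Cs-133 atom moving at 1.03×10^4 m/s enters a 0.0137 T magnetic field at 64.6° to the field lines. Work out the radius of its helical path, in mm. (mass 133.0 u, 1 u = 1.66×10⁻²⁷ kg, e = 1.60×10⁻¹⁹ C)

Only the perpendicular component v⊥ = v sin64.6° = 9300 m/s is bent by the field.
r = m v⊥ /(qB) = (2.21×10^-25)(9300) / [(2×1.60×10^-19)(0.0137)] = 0.469 m.

r ≈ 469 mm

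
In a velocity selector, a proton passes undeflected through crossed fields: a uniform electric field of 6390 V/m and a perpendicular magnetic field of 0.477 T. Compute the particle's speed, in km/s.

For zero net force, qE = qvB, so v = E/B.
v = (6390) / (0.477) = 1.34×10^4 m/s.

v ≈ 13.4 km/s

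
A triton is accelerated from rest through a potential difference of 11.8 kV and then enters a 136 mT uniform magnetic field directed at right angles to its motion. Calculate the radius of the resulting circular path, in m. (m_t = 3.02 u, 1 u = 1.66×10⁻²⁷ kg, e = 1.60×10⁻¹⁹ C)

r ≈ 0.200 m

The kinetic energy gained is K = qV = (1×1.60×10^-19)(1.18×10^4) = 1.89×10^-15 J.
v = √(2K/m) = 8.68×10^5 m/s.
r = mv/(qB) = (5.01×10^-27)(8.68×10^5) / [(1×1.60×10^-19)(0.136)] = 0.200 m.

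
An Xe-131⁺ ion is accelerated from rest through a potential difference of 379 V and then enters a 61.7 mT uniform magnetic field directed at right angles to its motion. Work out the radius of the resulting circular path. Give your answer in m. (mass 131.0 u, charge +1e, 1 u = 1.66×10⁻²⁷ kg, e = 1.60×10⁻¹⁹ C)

The kinetic energy gained is K = qV = (1×1.60×10^-19)(379) = 6.06×10^-17 J.
v = √(2K/m) = 2.36×10^4 m/s.
r = mv/(qB) = (2.17×10^-25)(2.36×10^4) / [(1×1.60×10^-19)(0.0617)] = 0.520 m.

r ≈ 0.520 m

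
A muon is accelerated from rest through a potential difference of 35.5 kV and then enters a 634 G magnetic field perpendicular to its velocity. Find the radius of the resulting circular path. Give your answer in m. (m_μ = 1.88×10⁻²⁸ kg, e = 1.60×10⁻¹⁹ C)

The kinetic energy gained is K = qV = (1×1.60×10^-19)(3.55×10^4) = 5.68×10^-15 J.
v = √(2K/m) = 7.77×10^6 m/s.
r = mv/(qB) = (1.88×10^-28)(7.77×10^6) / [(1×1.60×10^-19)(0.0634)] = 0.144 m.

r ≈ 0.144 m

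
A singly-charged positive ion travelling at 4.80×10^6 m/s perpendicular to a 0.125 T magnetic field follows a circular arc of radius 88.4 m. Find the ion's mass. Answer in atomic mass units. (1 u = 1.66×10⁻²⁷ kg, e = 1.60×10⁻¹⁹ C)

m ≈ 222 u

qvB = mv²/r ⇒ m = qBr/v.
m = (1×1.60×10^-19)(0.125)(88.4) / (4.80×10^6) = 3.68×10^-25 kg = 222 u.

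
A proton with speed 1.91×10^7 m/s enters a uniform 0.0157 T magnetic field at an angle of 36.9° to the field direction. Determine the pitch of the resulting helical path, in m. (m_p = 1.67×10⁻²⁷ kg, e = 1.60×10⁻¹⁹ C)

pitch ≈ 63.8 m

The velocity component along B is v∥ = v cos36.9° = 1.53×10^7 m/s.
The cyclotron period T = 2πm/(qB) = 4.18×10^-6 s is set by m, q, B alone.
Pitch = v∥·T = (1.53×10^7)(4.18×10^-6) = 63.8 m.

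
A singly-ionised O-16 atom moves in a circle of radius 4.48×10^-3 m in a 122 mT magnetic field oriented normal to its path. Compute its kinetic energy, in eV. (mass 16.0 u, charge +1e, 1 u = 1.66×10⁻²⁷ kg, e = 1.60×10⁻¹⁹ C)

K ≈ 0.900 eV

v = qBr/m = (1×1.60×10^-19)(0.122)(4.48×10^-3) / (2.66×10^-26) = 3290 m/s.
K = ½mv² = 0.5·(2.66×10^-26)·(3290)² = 1.44×10^-19 J = 0.900 eV.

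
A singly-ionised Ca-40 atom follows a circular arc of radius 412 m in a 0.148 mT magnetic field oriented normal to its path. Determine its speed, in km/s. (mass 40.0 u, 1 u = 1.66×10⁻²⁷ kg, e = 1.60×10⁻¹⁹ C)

v ≈ 147 km/s

From qvB = mv²/r, v = qBr/m.
v = (1×1.60×10^-19)(1.48×10^-4)(412) / (6.64×10^-26) = 1.47×10^5 m/s.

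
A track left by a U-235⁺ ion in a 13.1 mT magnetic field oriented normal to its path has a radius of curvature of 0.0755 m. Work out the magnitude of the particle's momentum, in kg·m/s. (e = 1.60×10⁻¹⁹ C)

p ≈ 1.58×10^-22 kg·m/s

Since qvB = mv²/r, the momentum p = mv = qBr.
p = (1×1.60×10^-19)(0.0131)(0.0755) = 1.58×10^-22 kg·m/s.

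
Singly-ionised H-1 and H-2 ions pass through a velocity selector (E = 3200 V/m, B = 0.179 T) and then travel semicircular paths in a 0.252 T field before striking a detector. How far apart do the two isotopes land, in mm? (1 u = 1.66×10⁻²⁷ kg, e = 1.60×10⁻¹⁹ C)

Both emerge at v = E/B₁ = 1.79×10^4 m/s.
r = mv/(qB₂), so r₁ = 7.360×10^-4 m and r₂ = 1.472×10^-3 m, giving Δr = 7.36×10^-4 m.
After a semicircle each ion lands a diameter 2r from the entry slit, so the separation is 2Δr = 1.47×10^-3 m.

Δd ≈ 1.47 mm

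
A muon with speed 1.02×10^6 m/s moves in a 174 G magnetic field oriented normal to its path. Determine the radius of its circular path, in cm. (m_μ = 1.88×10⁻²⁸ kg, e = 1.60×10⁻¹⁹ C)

r ≈ 6.89 cm

The magnetic force provides the centripetal force: qvB = mv²/r, so r = mv/(qB).
r = (1.88×10^-28 kg)(1.02×10^6 m/s) / [(1×1.60×10^-19 C)(0.0174 T)] = 0.0689 m.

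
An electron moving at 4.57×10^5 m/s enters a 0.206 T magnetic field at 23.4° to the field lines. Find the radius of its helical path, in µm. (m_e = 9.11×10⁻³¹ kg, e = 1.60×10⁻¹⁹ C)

r ≈ 5.02 µm

Only the perpendicular component v⊥ = v sin23.4° = 1.81×10^5 m/s is bent by the field.
r = m v⊥ /(qB) = (9.11×10^-31)(1.81×10^5) / [(1×1.60×10^-19)(0.206)] = 5.02×10^-6 m.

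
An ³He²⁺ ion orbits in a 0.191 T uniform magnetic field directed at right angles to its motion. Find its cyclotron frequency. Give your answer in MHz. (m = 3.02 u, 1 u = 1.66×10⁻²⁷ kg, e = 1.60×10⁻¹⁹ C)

f = qB/(2πm) = (2×1.60×10^-19)(0.191) / [2π(5.01×10^-27)] = 1.94×10^6 Hz.

f ≈ 1.94 MHz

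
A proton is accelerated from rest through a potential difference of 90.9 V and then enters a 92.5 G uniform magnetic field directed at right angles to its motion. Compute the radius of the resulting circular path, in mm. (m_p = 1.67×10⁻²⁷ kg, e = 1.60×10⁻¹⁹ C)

The kinetic energy gained is K = qV = (1×1.60×10^-19)(90.9) = 1.45×10^-17 J.
v = √(2K/m) = 1.32×10^5 m/s.
r = mv/(qB) = (1.67×10^-27)(1.32×10^5) / [(1×1.60×10^-19)(9.25×10^-3)] = 0.149 m.

r ≈ 149 mm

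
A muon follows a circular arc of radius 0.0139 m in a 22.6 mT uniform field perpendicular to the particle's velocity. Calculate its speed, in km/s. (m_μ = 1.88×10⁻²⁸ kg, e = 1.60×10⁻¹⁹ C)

v ≈ 267 km/s

From qvB = mv²/r, v = qBr/m.
v = (1×1.60×10^-19)(0.0226)(0.0139) / (1.88×10^-28) = 2.67×10^5 m/s.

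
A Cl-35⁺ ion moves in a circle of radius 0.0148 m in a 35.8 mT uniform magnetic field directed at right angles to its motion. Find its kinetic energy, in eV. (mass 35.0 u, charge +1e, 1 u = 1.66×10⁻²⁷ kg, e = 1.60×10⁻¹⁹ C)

v = qBr/m = (1×1.60×10^-19)(0.0358)(0.0148) / (5.81×10^-26) = 1460 m/s.
K = ½mv² = 0.5·(5.81×10^-26)·(1460)² = 6.18×10^-20 J = 0.387 eV.

K ≈ 0.387 eV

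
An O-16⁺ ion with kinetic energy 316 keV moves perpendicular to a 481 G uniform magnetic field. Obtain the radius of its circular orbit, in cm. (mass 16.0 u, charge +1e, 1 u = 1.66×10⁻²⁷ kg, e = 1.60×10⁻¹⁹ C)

Convert the energy: K = 316 keV = 5.06×10^-14 J.
v = √(2K/m) = √(2·5.06×10^-14/2.66×10^-26) = 1.95×10^6 m/s.
r = mv/(qB) = (2.66×10^-26)(1.95×10^6) / [(1×1.60×10^-19)(0.0481)] = 6.73 m.

r ≈ 673 cm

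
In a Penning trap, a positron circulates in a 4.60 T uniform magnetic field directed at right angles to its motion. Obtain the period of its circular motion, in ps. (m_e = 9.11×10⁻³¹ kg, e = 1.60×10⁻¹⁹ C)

The cyclotron period is independent of speed: T = 2πm/(qB).
T = 2π(9.11×10^-31) / [(1×1.60×10^-19)(4.60)] = 7.78×10^-12 s.

T ≈ 7.78 ps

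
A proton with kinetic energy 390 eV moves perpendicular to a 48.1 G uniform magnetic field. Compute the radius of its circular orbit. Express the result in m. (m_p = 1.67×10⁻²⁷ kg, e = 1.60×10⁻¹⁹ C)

Convert the energy: K = 390 eV = 6.24×10^-17 J.
v = √(2K/m) = √(2·6.24×10^-17/1.67×10^-27) = 2.73×10^5 m/s.
r = mv/(qB) = (1.67×10^-27)(2.73×10^5) / [(1×1.60×10^-19)(4.81×10^-3)] = 0.593 m.

r ≈ 0.593 m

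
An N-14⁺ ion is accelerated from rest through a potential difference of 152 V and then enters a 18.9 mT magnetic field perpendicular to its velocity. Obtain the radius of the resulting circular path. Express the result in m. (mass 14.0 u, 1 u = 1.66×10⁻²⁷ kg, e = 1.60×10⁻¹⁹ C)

The kinetic energy gained is K = qV = (1×1.60×10^-19)(152) = 2.43×10^-17 J.
v = √(2K/m) = 4.57×10^4 m/s.
r = mv/(qB) = (2.32×10^-26)(4.57×10^4) / [(1×1.60×10^-19)(0.0189)] = 0.352 m.

r ≈ 0.352 m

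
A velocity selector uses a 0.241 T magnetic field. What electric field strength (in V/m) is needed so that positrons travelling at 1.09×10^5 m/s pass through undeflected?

E ≈ 2.63×10^4 V/m

qE = qvB ⇒ E = vB = (1.09×10^5)(0.241) = 2.63×10^4 V/m.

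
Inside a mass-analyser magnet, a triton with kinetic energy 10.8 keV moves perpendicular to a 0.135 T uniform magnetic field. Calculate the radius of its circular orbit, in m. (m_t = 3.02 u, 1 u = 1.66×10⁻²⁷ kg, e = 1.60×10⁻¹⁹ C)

Convert the energy: K = 10.8 keV = 1.73×10^-15 J.
v = √(2K/m) = √(2·1.73×10^-15/5.01×10^-27) = 8.30×10^5 m/s.
r = mv/(qB) = (5.01×10^-27)(8.30×10^5) / [(1×1.60×10^-19)(0.135)] = 0.193 m.

r ≈ 0.193 m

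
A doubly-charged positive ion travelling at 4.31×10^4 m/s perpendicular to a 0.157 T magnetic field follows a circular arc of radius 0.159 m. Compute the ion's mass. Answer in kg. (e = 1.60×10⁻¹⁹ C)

m ≈ 1.85×10^-25 kg

qvB = mv²/r ⇒ m = qBr/v.
m = (2×1.60×10^-19)(0.157)(0.159) / (4.31×10^4) = 1.85×10^-25 kg.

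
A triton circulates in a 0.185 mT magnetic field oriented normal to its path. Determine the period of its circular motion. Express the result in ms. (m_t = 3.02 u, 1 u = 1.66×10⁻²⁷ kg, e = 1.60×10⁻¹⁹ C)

T ≈ 1.06 ms

The cyclotron period is independent of speed: T = 2πm/(qB).
T = 2π(5.01×10^-27) / [(1×1.60×10^-19)(1.85×10^-4)] = 1.06×10^-3 s.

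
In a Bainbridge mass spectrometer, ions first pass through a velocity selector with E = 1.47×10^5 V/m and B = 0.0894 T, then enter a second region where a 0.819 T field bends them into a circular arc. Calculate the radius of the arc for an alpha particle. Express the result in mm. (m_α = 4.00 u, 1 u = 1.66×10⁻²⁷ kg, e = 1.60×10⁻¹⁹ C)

The selector passes v = E/B = 1.47×10^5/0.0894 = 1.64×10^6 m/s.
In the deflection region, r = mv/(qB₂) = (6.64×10^-27)(1.64×10^6) / [(2×1.60×10^-19)(0.819)] = 0.0417 m.

r ≈ 41.7 mm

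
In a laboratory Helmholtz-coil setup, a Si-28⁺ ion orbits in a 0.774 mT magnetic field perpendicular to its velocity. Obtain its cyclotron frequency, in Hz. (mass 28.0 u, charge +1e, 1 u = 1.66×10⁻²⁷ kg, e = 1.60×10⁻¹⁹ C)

f ≈ 424 Hz

f = qB/(2πm) = (1×1.60×10^-19)(7.74×10^-4) / [2π(4.65×10^-26)] = 424 Hz.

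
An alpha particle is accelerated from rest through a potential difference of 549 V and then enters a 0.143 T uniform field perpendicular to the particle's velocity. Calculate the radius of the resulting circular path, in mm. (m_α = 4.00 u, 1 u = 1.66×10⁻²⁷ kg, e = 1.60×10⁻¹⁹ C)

The kinetic energy gained is K = qV = (2×1.60×10^-19)(549) = 1.76×10^-16 J.
v = √(2K/m) = 2.30×10^5 m/s.
r = mv/(qB) = (6.64×10^-27)(2.30×10^5) / [(2×1.60×10^-19)(0.143)] = 0.0334 m.

r ≈ 33.4 mm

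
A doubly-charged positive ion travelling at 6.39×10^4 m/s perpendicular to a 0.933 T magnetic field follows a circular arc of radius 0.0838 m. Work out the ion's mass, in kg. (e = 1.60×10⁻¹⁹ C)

qvB = mv²/r ⇒ m = qBr/v.
m = (2×1.60×10^-19)(0.933)(0.0838) / (6.39×10^4) = 3.92×10^-25 kg.

m ≈ 3.92×10^-25 kg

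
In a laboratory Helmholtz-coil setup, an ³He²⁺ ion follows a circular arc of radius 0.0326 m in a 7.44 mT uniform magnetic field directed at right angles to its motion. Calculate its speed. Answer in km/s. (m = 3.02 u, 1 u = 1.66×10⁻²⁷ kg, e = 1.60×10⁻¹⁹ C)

v ≈ 15.5 km/s

From qvB = mv²/r, v = qBr/m.
v = (2×1.60×10^-19)(7.44×10^-3)(0.0326) / (5.01×10^-27) = 1.55×10^4 m/s.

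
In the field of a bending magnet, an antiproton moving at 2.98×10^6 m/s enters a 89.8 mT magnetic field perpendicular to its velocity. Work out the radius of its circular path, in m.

r ≈ 0.346 m

The magnetic force provides the centripetal force: qvB = mv²/r, so r = mv/(qB).
r = (1.67×10^-27 kg)(2.98×10^6 m/s) / [(1×1.60×10^-19 C)(0.0898 T)] = 0.346 m.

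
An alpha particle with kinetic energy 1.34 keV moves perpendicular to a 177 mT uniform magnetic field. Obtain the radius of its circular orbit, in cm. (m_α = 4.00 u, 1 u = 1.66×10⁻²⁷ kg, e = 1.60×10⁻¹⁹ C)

r ≈ 2.98 cm

Convert the energy: K = 1.34 keV = 2.14×10^-16 J.
v = √(2K/m) = √(2·2.14×10^-16/6.64×10^-27) = 2.54×10^5 m/s.
r = mv/(qB) = (6.64×10^-27)(2.54×10^5) / [(2×1.60×10^-19)(0.177)] = 0.0298 m.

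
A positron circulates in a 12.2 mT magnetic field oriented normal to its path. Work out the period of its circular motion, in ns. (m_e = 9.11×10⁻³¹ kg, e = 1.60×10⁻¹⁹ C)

The cyclotron period is independent of speed: T = 2πm/(qB).
T = 2π(9.11×10^-31) / [(1×1.60×10^-19)(0.0122)] = 2.93×10^-9 s.

T ≈ 2.93 ns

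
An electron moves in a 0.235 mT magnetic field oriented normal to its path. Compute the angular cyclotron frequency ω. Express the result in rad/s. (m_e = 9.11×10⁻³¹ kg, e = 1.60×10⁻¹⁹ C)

ω = qB/m = (1×1.60×10^-19)(2.35×10^-4) / (9.11×10^-31) = 4.13×10^7 rad/s.

ω ≈ 4.13×10^7 rad/s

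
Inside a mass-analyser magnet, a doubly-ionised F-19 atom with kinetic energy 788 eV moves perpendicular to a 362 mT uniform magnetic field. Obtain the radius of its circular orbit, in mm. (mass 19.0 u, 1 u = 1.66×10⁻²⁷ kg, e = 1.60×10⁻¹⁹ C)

Convert the energy: K = 788 eV = 1.26×10^-16 J.
v = √(2K/m) = √(2·1.26×10^-16/3.15×10^-26) = 8.94×10^4 m/s.
r = mv/(qB) = (3.15×10^-26)(8.94×10^4) / [(2×1.60×10^-19)(0.362)] = 0.0243 m.

r ≈ 24.3 mm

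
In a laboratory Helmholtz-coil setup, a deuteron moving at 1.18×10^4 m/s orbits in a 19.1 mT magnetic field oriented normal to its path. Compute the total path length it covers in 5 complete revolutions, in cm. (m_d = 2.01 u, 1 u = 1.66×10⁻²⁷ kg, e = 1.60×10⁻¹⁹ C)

r = mv/(qB) = 0.0129 m, so one revolution covers 2πr = 0.0809 m.
In 5 revolutions: L = 5·2πr = 0.405 m.

L ≈ 40.5 cm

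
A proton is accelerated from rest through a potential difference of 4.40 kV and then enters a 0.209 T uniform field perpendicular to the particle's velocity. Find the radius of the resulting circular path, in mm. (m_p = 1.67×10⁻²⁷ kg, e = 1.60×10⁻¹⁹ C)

The kinetic energy gained is K = qV = (1×1.60×10^-19)(4400) = 7.04×10^-16 J.
v = √(2K/m) = 9.18×10^5 m/s.
r = mv/(qB) = (1.67×10^-27)(9.18×10^5) / [(1×1.60×10^-19)(0.209)] = 0.0459 m.

r ≈ 45.9 mm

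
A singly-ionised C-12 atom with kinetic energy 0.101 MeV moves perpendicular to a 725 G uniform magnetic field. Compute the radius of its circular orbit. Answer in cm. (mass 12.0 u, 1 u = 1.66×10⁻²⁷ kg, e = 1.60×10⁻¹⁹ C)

Convert the energy: K = 0.101 MeV = 1.62×10^-14 J.
v = √(2K/m) = √(2·1.62×10^-14/1.99×10^-26) = 1.27×10^6 m/s.
r = mv/(qB) = (1.99×10^-26)(1.27×10^6) / [(1×1.60×10^-19)(0.0725)] = 2.19 m.

r ≈ 219 cm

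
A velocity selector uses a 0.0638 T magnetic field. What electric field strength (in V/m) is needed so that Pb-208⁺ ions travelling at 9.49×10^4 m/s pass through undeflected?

qE = qvB ⇒ E = vB = (9.49×10^4)(0.0638) = 6050 V/m.

E ≈ 6050 V/m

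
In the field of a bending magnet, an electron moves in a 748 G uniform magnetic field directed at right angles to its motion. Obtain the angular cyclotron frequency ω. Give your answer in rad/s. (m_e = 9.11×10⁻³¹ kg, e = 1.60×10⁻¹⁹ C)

ω = qB/m = (1×1.60×10^-19)(0.0748) / (9.11×10^-31) = 1.31×10^10 rad/s.

ω ≈ 1.31×10^10 rad/s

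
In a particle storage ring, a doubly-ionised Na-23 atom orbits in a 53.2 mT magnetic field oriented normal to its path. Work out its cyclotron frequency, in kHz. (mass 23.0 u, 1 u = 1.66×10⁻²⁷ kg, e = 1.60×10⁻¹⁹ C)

f ≈ 71.0 kHz

f = qB/(2πm) = (2×1.60×10^-19)(0.0532) / [2π(3.82×10^-26)] = 7.10×10^4 Hz.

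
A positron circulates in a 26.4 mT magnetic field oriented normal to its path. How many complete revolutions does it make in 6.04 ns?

N = 4

T = 2πm/(qB) = 2π(9.11×10^-31) / [(1×1.60×10^-19)(0.0264)] = 1.3551×10^-9 s.
N = t/T = 6.04×10^-9 / 1.3551×10^-9 ≈ 4.46, so 4 complete revolutions.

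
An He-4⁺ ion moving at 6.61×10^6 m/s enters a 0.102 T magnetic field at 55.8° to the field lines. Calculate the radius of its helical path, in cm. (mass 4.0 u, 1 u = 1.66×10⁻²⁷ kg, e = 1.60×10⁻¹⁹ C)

Only the perpendicular component v⊥ = v sin55.8° = 5.47×10^6 m/s is bent by the field.
r = m v⊥ /(qB) = (6.64×10^-27)(5.47×10^6) / [(1×1.60×10^-19)(0.102)] = 2.22 m.

r ≈ 222 cm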